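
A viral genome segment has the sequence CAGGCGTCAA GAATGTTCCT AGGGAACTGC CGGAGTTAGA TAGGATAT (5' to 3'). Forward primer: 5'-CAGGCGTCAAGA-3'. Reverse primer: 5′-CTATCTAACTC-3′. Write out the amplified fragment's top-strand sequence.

Forward primer CAGGCGTCAAGA is found on the top strand at positions 1–12.
The reverse primer's reverse complement is GAGTTAGATAG, which matches the template at positions 33–43.
The product is the template from position 1 through 43 (43 bp).

5'-CAGGCGTCAAGAATGTTCCTAGGGAACTGCCGGAGTTAGATAG-3'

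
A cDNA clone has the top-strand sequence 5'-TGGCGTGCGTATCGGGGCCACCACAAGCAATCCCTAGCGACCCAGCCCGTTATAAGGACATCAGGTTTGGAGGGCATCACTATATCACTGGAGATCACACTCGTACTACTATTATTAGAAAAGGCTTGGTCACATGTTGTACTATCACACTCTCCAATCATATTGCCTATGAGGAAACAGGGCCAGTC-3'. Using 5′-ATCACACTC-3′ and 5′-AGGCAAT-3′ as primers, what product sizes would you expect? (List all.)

75 bp, 25 bp

The forward primer ATCACACTC matches the top strand at positions 94–102, 144–152.
The reverse primer's reverse complement is ATTGCCT, matching at positions 162–168.
Each forward site pairs with the reverse site to give a product ending at position 168: sizes 75, 25 bp.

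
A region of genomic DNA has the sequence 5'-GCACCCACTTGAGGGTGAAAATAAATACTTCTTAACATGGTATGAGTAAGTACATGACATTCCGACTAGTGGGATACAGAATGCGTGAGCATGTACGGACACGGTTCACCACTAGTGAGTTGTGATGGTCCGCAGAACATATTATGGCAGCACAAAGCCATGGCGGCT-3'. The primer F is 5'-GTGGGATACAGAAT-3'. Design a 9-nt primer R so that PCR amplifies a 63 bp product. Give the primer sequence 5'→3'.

5'-GGACCATCA-3'

The forward primer binds at positions 69–82, so a 63 bp product ends at position 69 + 63 − 1 = 131.
The reverse primer anneals to the top strand over positions 123–131, i.e. to TGATGGTCC.
Its sequence written 5'→3' is the reverse complement: GGACCATCA.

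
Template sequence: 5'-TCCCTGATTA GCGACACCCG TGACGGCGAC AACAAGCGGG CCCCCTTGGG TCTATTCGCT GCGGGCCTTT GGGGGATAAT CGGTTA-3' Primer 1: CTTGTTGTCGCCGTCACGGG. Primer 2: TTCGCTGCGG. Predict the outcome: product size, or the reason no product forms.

Primer 1 (CTTGTTGTCGCCGTCACGGG) has reverse complement CCCGTGACGGCGACAACAAG, which matches the top strand at positions 17–36; primer 1 anneals to the top strand there with its 3' end pointing upstream toward position 17.
Primer 2 (TTCGCTGCGG) matches the top strand directly at positions 55–64; it anneals to the bottom strand with its 3' end pointing downstream toward position 64.
The 3' ends diverge (primer 1 extends toward position 1, primer 2 toward position 86), so the primers never converge on a shared product.

No product — the primers' 3' ends point away from each other.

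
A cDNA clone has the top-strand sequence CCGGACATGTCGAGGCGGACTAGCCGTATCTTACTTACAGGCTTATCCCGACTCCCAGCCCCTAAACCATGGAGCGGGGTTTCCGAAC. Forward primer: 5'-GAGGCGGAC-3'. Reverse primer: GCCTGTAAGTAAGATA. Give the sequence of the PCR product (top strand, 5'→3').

The forward primer matches the template at positions 12–20.
Taking the reverse complement of GCCTGTAAGTAAGATA gives TATCTTACTTACAGGC, found at positions 27–42 on the template; the primer anneals here to the top strand with its 3' end pointing upstream.
The product is the template from position 12 through 42 (31 bp).

5'-GAGGCGGACTAGCCGTATCTTACTTACAGGC-3'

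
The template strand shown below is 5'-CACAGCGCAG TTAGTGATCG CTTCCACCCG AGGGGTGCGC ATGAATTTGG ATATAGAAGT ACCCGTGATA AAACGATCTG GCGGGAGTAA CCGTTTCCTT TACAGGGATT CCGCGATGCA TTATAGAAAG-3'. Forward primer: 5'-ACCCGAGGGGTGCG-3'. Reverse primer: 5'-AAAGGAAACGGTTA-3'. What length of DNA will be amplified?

Forward primer ACCCGAGGGGTGCG is found on the top strand at positions 26–39.
The reverse primer's reverse complement is TAACCGTTTCCTTT, which matches the template at positions 88–101.
Product length = (reverse-primer end) − (forward-primer start) + 1 = 101 − 26 + 1 = 76 bp.

76 bp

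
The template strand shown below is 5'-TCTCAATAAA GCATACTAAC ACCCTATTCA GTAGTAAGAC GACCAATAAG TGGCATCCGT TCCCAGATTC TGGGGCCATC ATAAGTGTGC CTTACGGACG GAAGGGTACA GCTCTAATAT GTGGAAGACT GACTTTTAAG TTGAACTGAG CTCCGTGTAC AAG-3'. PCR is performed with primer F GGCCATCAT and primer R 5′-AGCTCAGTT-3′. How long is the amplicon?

79 bp

Scanning the template, GGCCATCAT occurs at positions 74–82; this primer anneals to the bottom strand there with its 3' end pointing downstream.
Reverse complement of the reverse primer: AACTGAGCT. This occurs on the top strand at positions 144–152.
Product length = (reverse-primer end) − (forward-primer start) + 1 = 152 − 74 + 1 = 79 bp.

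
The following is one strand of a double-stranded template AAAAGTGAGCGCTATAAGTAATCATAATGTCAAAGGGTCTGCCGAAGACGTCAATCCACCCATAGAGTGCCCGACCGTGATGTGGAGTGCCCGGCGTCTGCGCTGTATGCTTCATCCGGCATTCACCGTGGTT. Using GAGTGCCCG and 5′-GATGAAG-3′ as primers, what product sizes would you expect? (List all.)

The forward primer GAGTGCCCG matches the top strand at positions 65–73, 85–93.
The reverse primer's reverse complement is CTTCATC, matching at positions 110–116.
Each forward site pairs with the reverse site to give a product ending at position 116: sizes 52, 32 bp.

52 bp, 32 bp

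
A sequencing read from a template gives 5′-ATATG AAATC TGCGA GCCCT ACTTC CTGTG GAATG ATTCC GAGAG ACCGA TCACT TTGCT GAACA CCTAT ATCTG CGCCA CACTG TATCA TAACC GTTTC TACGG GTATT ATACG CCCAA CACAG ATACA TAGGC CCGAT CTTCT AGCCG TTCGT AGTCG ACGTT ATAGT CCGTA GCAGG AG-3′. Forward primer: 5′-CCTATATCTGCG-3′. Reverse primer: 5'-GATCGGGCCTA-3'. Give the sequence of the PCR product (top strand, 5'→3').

5'-CCTATATCTGCGCCACACTGTATCATAACCGTTTCTACGGGTATTATACGCCCAACACAGATACATAGGCCCGATC-3'

The forward primer matches the template at positions 66–77.
Reverse complement of the reverse primer: TAGGCCCGATC. This occurs on the top strand at positions 131–141.
The product is the template from position 66 through 141 (76 bp).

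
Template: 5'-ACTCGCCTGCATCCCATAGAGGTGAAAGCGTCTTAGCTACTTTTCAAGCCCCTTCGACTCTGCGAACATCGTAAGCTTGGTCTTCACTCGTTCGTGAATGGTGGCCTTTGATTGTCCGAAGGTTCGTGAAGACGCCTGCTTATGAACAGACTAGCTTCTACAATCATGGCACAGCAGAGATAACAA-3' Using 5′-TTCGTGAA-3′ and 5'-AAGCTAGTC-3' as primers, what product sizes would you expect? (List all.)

The forward primer TTCGTGAA matches the top strand at positions 91–98, 123–130.
The reverse primer's reverse complement is GACTAGCTT, matching at positions 149–157.
Each forward site pairs with the reverse site to give a product ending at position 157: sizes 67, 35 bp.

67 bp, 35 bp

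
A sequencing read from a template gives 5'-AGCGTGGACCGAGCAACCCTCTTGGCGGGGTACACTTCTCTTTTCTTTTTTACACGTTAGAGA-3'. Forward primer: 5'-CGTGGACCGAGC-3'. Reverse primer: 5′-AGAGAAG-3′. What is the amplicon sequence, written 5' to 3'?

5'-CGTGGACCGAGCAACCCTCTTGGCGGGGTACACTTCTCT-3'

The forward primer matches the template at positions 3–14.
Taking the reverse complement of AGAGAAG gives CTTCTCT, found at positions 35–41 on the template; the primer anneals here to the top strand with its 3' end pointing upstream.
The product is the template from position 3 through 41 (39 bp).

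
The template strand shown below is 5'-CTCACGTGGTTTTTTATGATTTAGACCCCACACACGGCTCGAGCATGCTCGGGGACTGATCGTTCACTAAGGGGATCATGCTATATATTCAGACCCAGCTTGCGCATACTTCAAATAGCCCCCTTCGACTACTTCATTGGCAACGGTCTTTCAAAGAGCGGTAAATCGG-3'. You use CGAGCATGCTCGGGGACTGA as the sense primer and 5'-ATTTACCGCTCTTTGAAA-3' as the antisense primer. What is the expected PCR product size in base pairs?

127 bp

Forward primer CGAGCATGCTCGGGGACTGA is found on the top strand at positions 40–59.
Taking the reverse complement of ATTTACCGCTCTTTGAAA gives TTTCAAAGAGCGGTAAAT, found at positions 149–166 on the template; the primer anneals here to the top strand with its 3' end pointing upstream.
The product runs from position 40 to position 166, so its length is 166 − 40 + 1 = 127 bp.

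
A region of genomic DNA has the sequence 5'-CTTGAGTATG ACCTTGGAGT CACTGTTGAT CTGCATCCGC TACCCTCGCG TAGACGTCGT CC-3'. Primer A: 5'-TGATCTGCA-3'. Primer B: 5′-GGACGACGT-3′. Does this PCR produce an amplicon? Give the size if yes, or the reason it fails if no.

Primer A (TGATCTGCA) matches the top strand at positions 27–35; it acts as a forward primer.
Primer B's reverse complement is ACGTCGTCC, matching the top strand at positions 54–62; it acts as a reverse primer.
The 3' ends face each other across positions 27–62, giving a 36 bp product.

Yes — a 36 bp product.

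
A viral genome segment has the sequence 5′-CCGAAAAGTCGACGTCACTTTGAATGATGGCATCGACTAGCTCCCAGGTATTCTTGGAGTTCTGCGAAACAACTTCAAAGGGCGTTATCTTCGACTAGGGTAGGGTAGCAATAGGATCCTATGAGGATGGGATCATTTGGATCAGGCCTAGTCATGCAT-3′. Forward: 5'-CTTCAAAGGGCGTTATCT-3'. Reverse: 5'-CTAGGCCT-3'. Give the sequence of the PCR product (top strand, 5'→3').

Scanning the template, CTTCAAAGGGCGTTATCT occurs at positions 73–90; this primer anneals to the bottom strand there with its 3' end pointing downstream.
The reverse primer's reverse complement is AGGCCTAG, which matches the template at positions 144–151.
The product is the template from position 73 through 151 (79 bp).

5'-CTTCAAAGGGCGTTATCTTCGACTAGGGTAGGGTAGCAATAGGATCCTATGAGGATGGGATCATTTGGATCAGGCCTAG-3'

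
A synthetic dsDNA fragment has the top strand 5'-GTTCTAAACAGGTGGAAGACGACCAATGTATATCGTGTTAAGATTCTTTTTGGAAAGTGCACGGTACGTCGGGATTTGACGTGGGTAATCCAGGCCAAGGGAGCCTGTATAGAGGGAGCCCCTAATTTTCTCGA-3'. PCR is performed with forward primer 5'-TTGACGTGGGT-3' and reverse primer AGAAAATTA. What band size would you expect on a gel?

56 bp

The forward primer matches the template at positions 76–86.
Reverse complement of the reverse primer: TAATTTTCT. This occurs on the top strand at positions 123–131.
Product length = (reverse-primer end) − (forward-primer start) + 1 = 131 − 76 + 1 = 56 bp.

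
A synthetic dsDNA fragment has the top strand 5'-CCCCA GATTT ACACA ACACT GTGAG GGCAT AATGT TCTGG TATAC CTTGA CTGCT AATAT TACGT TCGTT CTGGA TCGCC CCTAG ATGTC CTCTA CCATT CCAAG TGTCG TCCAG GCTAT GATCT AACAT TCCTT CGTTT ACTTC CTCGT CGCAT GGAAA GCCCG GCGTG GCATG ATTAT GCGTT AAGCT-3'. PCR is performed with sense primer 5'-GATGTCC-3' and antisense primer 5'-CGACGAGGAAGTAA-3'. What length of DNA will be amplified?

Scanning the template, GATGTCC occurs at positions 85–91; this primer anneals to the bottom strand there with its 3' end pointing downstream.
Taking the reverse complement of CGACGAGGAAGTAA gives TTACTTCCTCGTCG, found at positions 139–152 on the template; the primer anneals here to the top strand with its 3' end pointing upstream.
The product runs from position 85 to position 152, so its length is 152 − 85 + 1 = 68 bp.

68 bp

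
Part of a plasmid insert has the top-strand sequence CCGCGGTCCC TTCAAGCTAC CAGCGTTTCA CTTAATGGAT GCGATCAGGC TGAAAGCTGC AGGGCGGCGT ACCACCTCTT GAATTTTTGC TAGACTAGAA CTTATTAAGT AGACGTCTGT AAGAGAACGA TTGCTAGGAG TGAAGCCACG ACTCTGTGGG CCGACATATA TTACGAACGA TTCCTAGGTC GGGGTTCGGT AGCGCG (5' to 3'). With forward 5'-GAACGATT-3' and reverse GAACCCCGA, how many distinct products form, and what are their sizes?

The forward primer GAACGATT matches the top strand at positions 125–132, 175–182.
The reverse primer's reverse complement is TCGGGGTTC, matching at positions 189–197.
Each forward site pairs with the reverse site to give a product ending at position 197: sizes 73, 23 bp.

Two products: 73 bp, 23 bp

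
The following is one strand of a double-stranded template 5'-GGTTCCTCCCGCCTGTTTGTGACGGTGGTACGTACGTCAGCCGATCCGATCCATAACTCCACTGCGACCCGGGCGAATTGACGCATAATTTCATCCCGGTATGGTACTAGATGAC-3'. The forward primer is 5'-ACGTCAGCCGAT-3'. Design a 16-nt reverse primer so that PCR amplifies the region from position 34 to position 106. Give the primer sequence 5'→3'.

5'-TACCATACCGGGATGA-3'

The product's 3' end on the top strand is position 106.
The reverse primer anneals to the top strand over positions 91–106, i.e. to TCATCCCGGTATGGTA.
Its sequence written 5'→3' is the reverse complement: TACCATACCGGGATGA.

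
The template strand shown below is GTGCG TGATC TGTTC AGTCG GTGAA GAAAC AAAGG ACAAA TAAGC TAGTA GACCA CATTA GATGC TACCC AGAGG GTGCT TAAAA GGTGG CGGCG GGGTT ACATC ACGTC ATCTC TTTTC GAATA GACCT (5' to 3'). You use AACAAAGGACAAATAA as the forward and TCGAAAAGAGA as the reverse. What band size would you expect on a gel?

95 bp

The forward primer matches the template at positions 28–43.
Taking the reverse complement of TCGAAAAGAGA gives TCTCTTTTCGA, found at positions 112–122 on the template; the primer anneals here to the top strand with its 3' end pointing upstream.
Product length = (reverse-primer end) − (forward-primer start) + 1 = 122 − 28 + 1 = 95 bp.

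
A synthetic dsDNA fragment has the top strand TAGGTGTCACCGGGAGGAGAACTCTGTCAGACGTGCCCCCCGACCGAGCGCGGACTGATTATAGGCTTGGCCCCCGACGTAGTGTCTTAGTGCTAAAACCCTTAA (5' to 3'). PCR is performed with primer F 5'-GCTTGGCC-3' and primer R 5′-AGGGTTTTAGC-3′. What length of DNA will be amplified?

38 bp

The forward primer matches the template at positions 65–72.
Taking the reverse complement of AGGGTTTTAGC gives GCTAAAACCCT, found at positions 92–102 on the template; the primer anneals here to the top strand with its 3' end pointing upstream.
Amplicon spans positions 65–102: 38 bp.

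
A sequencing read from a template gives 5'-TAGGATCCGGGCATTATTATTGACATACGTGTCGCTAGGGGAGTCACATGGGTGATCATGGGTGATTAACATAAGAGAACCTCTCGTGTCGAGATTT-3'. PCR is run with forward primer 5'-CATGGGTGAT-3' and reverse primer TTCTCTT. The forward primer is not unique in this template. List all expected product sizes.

33 bp, 23 bp

The forward primer CATGGGTGAT matches the top strand at positions 47–56, 57–66.
The reverse primer's reverse complement is AAGAGAA, matching at positions 73–79.
Each forward site pairs with the reverse site to give a product ending at position 79: sizes 33, 23 bp.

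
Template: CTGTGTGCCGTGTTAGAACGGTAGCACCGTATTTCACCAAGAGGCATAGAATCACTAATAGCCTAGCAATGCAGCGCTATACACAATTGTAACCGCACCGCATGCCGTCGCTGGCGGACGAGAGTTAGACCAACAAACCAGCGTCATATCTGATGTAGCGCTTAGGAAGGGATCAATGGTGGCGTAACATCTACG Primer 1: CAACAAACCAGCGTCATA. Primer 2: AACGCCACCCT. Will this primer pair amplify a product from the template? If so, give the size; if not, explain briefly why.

Primer 2 (AACGCCACCCT) does not match the top strand, and its reverse complement AGGGTGGCGTT does not match either.
With no annealing site for primer 2, no amplification occurs.

No product — primer 2 has no binding site in the template.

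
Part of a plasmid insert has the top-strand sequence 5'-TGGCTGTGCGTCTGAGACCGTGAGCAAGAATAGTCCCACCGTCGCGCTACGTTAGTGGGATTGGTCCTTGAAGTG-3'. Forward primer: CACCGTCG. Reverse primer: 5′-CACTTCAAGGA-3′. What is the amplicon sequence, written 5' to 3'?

5'-CACCGTCGCGCTACGTTAGTGGGATTGGTCCTTGAAGTG-3'

The forward primer matches the template at positions 37–44.
Reverse complement of the reverse primer: TCCTTGAAGTG. This occurs on the top strand at positions 65–75.
The product is the template from position 37 through 75 (39 bp).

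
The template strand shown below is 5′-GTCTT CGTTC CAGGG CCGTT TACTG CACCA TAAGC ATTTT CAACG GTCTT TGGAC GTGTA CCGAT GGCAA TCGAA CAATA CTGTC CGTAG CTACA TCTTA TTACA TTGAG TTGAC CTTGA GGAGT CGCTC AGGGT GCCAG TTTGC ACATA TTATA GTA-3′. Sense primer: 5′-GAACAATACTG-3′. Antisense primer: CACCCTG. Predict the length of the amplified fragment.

64 bp

The forward primer matches the template at positions 73–83.
Taking the reverse complement of CACCCTG gives CAGGGTG, found at positions 130–136 on the template; the primer anneals here to the top strand with its 3' end pointing upstream.
Amplicon spans positions 73–136: 64 bp.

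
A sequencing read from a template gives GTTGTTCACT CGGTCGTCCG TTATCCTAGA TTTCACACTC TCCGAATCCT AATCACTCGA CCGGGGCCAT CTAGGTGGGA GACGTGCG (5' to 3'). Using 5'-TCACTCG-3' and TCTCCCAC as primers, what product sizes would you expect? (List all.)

77 bp, 30 bp

The forward primer TCACTCG matches the top strand at positions 6–12, 53–59.
The reverse primer's reverse complement is GTGGGAGA, matching at positions 75–82.
Each forward site pairs with the reverse site to give a product ending at position 82: sizes 77, 30 bp.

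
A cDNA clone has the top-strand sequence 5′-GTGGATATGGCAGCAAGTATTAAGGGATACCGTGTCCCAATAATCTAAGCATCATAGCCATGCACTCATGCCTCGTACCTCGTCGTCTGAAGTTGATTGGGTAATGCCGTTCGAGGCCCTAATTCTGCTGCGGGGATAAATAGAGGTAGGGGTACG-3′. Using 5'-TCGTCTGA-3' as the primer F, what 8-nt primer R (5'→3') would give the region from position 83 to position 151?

5'-CCCTACCT-3'

The product's 3' end on the top strand is position 151.
The reverse primer anneals to the top strand over positions 144–151, i.e. to AGGTAGGG.
Its sequence written 5'→3' is the reverse complement: CCCTACCT.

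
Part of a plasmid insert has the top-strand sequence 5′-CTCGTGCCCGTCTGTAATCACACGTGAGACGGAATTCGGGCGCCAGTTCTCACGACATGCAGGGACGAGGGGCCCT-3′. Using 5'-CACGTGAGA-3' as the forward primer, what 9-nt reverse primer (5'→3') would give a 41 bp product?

The forward primer binds at positions 21–29, so a 41 bp product ends at position 21 + 41 − 1 = 61.
The reverse primer anneals to the top strand over positions 53–61, i.e. to CGACATGCA.
Its sequence written 5'→3' is the reverse complement: TGCATGTCG.

5'-TGCATGTCG-3'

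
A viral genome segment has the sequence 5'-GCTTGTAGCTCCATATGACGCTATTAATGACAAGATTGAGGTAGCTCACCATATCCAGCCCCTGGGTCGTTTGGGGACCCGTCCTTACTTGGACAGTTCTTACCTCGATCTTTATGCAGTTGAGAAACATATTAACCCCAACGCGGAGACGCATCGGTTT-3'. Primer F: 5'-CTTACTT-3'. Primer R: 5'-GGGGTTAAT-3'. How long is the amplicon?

56 bp

Forward primer CTTACTT is found on the top strand at positions 84–90.
Taking the reverse complement of GGGGTTAAT gives ATTAACCCC, found at positions 131–139 on the template; the primer anneals here to the top strand with its 3' end pointing upstream.
The product runs from position 84 to position 139, so its length is 139 − 84 + 1 = 56 bp.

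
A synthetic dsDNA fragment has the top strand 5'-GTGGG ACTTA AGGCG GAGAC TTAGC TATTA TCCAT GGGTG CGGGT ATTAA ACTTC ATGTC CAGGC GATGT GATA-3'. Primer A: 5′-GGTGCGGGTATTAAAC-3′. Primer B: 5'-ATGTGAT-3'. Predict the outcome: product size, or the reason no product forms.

No product — both primers anneal to the same strand and extend in the same direction.

Primer A (GGTGCGGGTATTAAAC) matches the top strand at positions 37–52 (3' end points downstream).
Primer B (ATGTGAT) also matches the top strand directly, at positions 67–73 — its reverse complement ATCACAT is not present.
Both primers anneal to the bottom strand with 3' ends pointing the same way, so neither can prime synthesis back toward the other.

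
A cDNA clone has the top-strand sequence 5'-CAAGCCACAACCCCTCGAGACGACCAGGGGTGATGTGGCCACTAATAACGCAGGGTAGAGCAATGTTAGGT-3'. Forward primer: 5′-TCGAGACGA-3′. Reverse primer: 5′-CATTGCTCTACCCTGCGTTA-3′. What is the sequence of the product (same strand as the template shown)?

The forward primer matches the template at positions 15–23.
The reverse primer's reverse complement is TAACGCAGGGTAGAGCAATG, which matches the template at positions 46–65.
The product is the template from position 15 through 65 (51 bp).

5'-TCGAGACGACCAGGGGTGATGTGGCCACTAATAACGCAGGGTAGAGCAATG-3'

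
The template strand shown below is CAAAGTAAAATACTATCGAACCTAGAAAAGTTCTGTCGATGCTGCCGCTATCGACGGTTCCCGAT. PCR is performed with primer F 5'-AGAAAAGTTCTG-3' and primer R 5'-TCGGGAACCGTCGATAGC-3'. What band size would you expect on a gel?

41 bp

Scanning the template, AGAAAAGTTCTG occurs at positions 24–35; this primer anneals to the bottom strand there with its 3' end pointing downstream.
The reverse primer's reverse complement is GCTATCGACGGTTCCCGA, which matches the template at positions 47–64.
The product runs from position 24 to position 64, so its length is 64 − 24 + 1 = 41 bp.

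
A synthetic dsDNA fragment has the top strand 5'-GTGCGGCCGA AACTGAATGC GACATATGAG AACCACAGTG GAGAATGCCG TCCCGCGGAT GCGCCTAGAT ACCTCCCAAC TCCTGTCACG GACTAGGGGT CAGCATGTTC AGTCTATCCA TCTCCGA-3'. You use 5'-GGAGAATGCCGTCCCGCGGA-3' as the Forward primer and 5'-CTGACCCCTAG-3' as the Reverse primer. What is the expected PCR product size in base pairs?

64 bp

The forward primer matches the template at positions 40–59.
The reverse primer's reverse complement is CTAGGGGTCAG, which matches the template at positions 93–103.
Product length = (reverse-primer end) − (forward-primer start) + 1 = 103 − 40 + 1 = 64 bp.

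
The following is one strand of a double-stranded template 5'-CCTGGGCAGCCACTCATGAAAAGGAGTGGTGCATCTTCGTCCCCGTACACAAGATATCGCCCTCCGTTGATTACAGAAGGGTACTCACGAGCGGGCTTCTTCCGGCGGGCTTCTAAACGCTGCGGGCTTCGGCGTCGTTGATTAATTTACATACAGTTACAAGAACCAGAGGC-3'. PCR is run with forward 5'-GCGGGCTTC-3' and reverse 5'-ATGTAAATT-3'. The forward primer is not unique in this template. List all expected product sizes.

The forward primer GCGGGCTTC matches the top strand at positions 91–99, 105–113, 122–130.
The reverse primer's reverse complement is AATTTACAT, matching at positions 144–152.
Each forward site pairs with the reverse site to give a product ending at position 152: sizes 62, 48, 31 bp.

62 bp, 48 bp, 31 bp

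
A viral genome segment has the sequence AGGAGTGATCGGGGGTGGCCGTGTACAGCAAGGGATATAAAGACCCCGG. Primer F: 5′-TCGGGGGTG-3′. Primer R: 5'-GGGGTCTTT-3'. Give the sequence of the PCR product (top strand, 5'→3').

The forward primer matches the template at positions 9–17.
Taking the reverse complement of GGGGTCTTT gives AAAGACCCC, found at positions 39–47 on the template; the primer anneals here to the top strand with its 3' end pointing upstream.
The product is the template from position 9 through 47 (39 bp).

5'-TCGGGGGTGGCCGTGTACAGCAAGGGATATAAAGACCCC-3'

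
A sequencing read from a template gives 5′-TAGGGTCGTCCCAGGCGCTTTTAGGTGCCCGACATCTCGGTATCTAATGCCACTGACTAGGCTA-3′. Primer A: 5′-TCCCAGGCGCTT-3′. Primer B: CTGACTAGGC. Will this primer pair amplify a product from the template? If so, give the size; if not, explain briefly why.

No product — both primers anneal to the same strand and extend in the same direction.

Primer A (TCCCAGGCGCTT) matches the top strand at positions 9–20 (3' end points downstream).
Primer B (CTGACTAGGC) also matches the top strand directly, at positions 53–62 — its reverse complement GCCTAGTCAG is not present.
Both primers anneal to the bottom strand with 3' ends pointing the same way, so neither can prime synthesis back toward the other.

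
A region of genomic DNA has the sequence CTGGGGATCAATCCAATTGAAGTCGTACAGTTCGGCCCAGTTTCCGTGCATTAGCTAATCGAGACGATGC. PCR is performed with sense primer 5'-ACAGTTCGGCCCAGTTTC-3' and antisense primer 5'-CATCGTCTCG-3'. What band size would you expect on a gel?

The forward primer matches the template at positions 27–44.
The reverse primer's reverse complement is CGAGACGATG, which matches the template at positions 60–69.
Product length = (reverse-primer end) − (forward-primer start) + 1 = 69 − 27 + 1 = 43 bp.

43 bp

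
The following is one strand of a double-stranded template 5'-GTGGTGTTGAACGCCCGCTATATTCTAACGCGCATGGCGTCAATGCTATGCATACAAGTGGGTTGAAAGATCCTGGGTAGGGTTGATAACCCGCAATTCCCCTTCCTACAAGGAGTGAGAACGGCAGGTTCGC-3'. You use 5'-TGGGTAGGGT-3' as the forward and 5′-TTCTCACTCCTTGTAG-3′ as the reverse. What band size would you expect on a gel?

48 bp

The forward primer matches the template at positions 74–83.
The reverse primer's reverse complement is CTACAAGGAGTGAGAA, which matches the template at positions 106–121.
Amplicon spans positions 74–121: 48 bp.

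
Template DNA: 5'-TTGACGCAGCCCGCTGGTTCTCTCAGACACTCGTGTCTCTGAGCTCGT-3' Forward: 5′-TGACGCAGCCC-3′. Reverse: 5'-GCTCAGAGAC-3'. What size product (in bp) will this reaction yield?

Scanning the template, TGACGCAGCCC occurs at positions 2–12; this primer anneals to the bottom strand there with its 3' end pointing downstream.
Reverse complement of the reverse primer: GTCTCTGAGC. This occurs on the top strand at positions 35–44.
Amplicon spans positions 2–44: 43 bp.

43 bp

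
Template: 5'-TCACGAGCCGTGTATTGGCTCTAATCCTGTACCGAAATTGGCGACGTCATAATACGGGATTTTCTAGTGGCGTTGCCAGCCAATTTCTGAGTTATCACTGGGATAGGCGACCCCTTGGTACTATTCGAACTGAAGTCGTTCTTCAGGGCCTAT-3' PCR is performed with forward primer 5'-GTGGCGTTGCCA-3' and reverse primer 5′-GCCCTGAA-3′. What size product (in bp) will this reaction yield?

83 bp

Scanning the template, GTGGCGTTGCCA occurs at positions 67–78; this primer anneals to the bottom strand there with its 3' end pointing downstream.
Reverse complement of the reverse primer: TTCAGGGC. This occurs on the top strand at positions 142–149.
The product runs from position 67 to position 149, so its length is 149 − 67 + 1 = 83 bp.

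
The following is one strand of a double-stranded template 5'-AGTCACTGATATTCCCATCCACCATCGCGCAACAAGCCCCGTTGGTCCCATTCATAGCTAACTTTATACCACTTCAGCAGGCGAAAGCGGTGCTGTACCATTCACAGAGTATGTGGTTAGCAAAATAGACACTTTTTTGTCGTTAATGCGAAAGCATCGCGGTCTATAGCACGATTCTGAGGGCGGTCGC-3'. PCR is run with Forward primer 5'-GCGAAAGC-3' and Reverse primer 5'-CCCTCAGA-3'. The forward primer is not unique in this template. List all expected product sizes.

The forward primer GCGAAAGC matches the top strand at positions 81–88, 148–155.
The reverse primer's reverse complement is TCTGAGGG, matching at positions 176–183.
Each forward site pairs with the reverse site to give a product ending at position 183: sizes 103, 36 bp.

103 bp, 36 bp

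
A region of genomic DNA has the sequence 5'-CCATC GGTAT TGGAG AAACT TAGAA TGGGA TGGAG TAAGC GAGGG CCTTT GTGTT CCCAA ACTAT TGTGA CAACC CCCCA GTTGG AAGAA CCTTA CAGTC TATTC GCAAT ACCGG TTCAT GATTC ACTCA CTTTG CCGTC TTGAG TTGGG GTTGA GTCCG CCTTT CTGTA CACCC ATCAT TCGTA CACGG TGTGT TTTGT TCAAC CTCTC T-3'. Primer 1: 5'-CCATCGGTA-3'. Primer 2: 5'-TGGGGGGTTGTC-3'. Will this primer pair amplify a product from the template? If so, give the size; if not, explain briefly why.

Yes — an 80 bp product.

Primer 1 (CCATCGGTA) matches the top strand at positions 1–9; it acts as a forward primer.
Primer 2's reverse complement is GACAACCCCCCA, matching the top strand at positions 69–80; it acts as a reverse primer.
The 3' ends face each other across positions 1–80, giving an 80 bp product.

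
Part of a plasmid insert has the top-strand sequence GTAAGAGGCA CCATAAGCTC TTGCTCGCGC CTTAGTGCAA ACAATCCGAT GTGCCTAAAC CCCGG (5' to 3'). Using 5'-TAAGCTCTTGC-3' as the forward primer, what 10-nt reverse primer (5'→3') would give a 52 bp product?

5'-CCGGGGTTTA-3'

The forward primer binds at positions 14–24, so a 52 bp product ends at position 14 + 52 − 1 = 65.
The reverse primer anneals to the top strand over positions 56–65, i.e. to TAAACCCCGG.
Its sequence written 5'→3' is the reverse complement: CCGGGGTTTA.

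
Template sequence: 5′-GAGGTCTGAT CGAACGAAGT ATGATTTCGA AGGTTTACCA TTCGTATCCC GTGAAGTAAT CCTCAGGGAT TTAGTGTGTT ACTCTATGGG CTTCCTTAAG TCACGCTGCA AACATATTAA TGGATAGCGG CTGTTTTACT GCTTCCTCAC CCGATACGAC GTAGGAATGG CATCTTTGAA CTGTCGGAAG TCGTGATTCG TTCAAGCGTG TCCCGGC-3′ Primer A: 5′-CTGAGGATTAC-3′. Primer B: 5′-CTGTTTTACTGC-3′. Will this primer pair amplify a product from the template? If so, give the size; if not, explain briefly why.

Primer A (CTGAGGATTAC) has reverse complement GTAATCCTCAG, which matches the top strand at positions 56–66; primer A anneals to the top strand there with its 3' end pointing upstream toward position 56.
Primer B (CTGTTTTACTGC) matches the top strand directly at positions 131–142; it anneals to the bottom strand with its 3' end pointing downstream toward position 142.
The 3' ends diverge (primer A extends toward position 1, primer B toward position 217), so the primers never converge on a shared product.

No product — the primers' 3' ends point away from each other.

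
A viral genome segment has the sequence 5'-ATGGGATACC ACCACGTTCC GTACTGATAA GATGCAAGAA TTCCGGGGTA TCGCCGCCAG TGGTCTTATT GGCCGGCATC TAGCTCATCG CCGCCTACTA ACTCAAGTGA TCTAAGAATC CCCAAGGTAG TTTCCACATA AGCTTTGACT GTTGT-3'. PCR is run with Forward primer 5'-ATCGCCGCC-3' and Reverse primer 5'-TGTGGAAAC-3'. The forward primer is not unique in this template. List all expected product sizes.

89 bp, 52 bp

The forward primer ATCGCCGCC matches the top strand at positions 50–58, 87–95.
The reverse primer's reverse complement is GTTTCCACA, matching at positions 130–138.
Each forward site pairs with the reverse site to give a product ending at position 138: sizes 89, 52 bp.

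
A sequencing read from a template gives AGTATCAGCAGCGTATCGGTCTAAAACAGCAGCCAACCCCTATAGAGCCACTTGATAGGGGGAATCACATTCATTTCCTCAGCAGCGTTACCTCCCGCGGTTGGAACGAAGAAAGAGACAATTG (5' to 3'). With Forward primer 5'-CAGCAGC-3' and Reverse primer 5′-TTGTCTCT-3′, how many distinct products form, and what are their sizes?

Three products: 116 bp, 95 bp, 42 bp

The forward primer CAGCAGC matches the top strand at positions 6–12, 27–33, 80–86.
The reverse primer's reverse complement is AGAGACAA, matching at positions 114–121.
Each forward site pairs with the reverse site to give a product ending at position 121: sizes 116, 95, 42 bp.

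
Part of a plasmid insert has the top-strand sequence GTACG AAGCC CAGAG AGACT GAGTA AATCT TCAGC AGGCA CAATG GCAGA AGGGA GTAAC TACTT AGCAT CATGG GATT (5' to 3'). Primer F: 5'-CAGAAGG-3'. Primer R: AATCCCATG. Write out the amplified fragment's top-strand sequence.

5'-CAGAAGGGAGTAACTACTTAGCATCATGGGATT-3'

Scanning the template, CAGAAGG occurs at positions 47–53; this primer anneals to the bottom strand there with its 3' end pointing downstream.
Reverse complement of the reverse primer: CATGGGATT. This occurs on the top strand at positions 71–79.
The product is the template from position 47 through 79 (33 bp).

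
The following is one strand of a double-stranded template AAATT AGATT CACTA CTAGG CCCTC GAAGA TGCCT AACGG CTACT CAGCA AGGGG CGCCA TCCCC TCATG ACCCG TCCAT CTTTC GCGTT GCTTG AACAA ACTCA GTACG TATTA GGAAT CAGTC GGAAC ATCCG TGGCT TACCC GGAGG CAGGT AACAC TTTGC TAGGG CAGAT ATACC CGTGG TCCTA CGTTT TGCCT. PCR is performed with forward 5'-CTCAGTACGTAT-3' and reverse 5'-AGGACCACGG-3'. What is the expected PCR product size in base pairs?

88 bp

The forward primer matches the template at positions 102–113.
Taking the reverse complement of AGGACCACGG gives CCGTGGTCCT, found at positions 180–189 on the template; the primer anneals here to the top strand with its 3' end pointing upstream.
Amplicon spans positions 102–189: 88 bp.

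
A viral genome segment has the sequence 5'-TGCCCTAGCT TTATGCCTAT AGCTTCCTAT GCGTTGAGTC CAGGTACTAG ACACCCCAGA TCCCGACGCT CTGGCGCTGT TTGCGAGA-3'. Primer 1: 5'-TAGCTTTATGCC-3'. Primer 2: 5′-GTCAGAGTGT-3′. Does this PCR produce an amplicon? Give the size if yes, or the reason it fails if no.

Primer 2 (GTCAGAGTGT) does not match the top strand, and its reverse complement ACACTCTGAC does not match either.
With no annealing site for primer 2, no amplification occurs.

No product — primer 2 has no binding site in the template.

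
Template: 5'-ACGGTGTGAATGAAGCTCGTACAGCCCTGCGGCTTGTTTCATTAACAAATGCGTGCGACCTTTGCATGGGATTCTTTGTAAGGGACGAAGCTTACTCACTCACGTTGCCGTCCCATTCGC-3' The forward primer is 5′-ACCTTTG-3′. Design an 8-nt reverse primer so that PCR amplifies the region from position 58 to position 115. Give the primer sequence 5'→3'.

5'-TGGGACGG-3'

The product's 3' end on the top strand is position 115.
The reverse primer anneals to the top strand over positions 108–115, i.e. to CCGTCCCA.
Its sequence written 5'→3' is the reverse complement: TGGGACGG.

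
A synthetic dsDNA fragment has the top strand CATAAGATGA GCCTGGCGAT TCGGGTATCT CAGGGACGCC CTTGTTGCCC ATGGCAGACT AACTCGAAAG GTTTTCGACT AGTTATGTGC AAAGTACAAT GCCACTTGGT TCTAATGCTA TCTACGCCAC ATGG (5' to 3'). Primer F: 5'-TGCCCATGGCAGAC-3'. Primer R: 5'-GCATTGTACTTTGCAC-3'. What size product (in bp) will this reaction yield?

57 bp

Scanning the template, TGCCCATGGCAGAC occurs at positions 46–59; this primer anneals to the bottom strand there with its 3' end pointing downstream.
The reverse primer's reverse complement is GTGCAAAGTACAATGC, which matches the template at positions 87–102.
Product length = (reverse-primer end) − (forward-primer start) + 1 = 102 − 46 + 1 = 57 bp.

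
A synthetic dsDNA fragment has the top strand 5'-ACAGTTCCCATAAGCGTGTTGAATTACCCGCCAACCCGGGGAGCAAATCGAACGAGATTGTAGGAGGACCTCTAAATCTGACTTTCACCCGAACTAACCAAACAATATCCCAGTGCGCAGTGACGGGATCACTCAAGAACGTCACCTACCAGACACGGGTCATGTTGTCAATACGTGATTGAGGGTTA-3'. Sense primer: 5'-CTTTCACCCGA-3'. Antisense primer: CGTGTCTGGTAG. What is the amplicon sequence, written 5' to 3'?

5'-CTTTCACCCGAACTAACCAAACAATATCCCAGTGCGCAGTGACGGGATCACTCAAGAACGTCACCTACCAGACACG-3'

Forward primer CTTTCACCCGA is found on the top strand at positions 82–92.
Taking the reverse complement of CGTGTCTGGTAG gives CTACCAGACACG, found at positions 146–157 on the template; the primer anneals here to the top strand with its 3' end pointing upstream.
The product is the template from position 82 through 157 (76 bp).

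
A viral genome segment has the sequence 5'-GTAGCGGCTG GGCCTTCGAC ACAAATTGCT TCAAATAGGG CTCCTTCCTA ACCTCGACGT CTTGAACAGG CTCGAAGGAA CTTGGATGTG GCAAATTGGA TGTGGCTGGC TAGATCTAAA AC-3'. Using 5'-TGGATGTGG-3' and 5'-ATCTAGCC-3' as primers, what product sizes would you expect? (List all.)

The forward primer TGGATGTGG matches the top strand at positions 83–91, 97–105.
The reverse primer's reverse complement is GGCTAGAT, matching at positions 108–115.
Each forward site pairs with the reverse site to give a product ending at position 115: sizes 33, 19 bp.

33 bp, 19 bp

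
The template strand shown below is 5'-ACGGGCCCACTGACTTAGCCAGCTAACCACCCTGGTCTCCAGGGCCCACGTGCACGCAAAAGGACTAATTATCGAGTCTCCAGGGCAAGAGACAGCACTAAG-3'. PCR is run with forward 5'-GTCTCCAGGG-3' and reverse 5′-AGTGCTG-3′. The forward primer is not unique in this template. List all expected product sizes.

The forward primer GTCTCCAGGG matches the top strand at positions 35–44, 76–85.
The reverse primer's reverse complement is CAGCACT, matching at positions 93–99.
Each forward site pairs with the reverse site to give a product ending at position 99: sizes 65, 24 bp.

65 bp, 24 bp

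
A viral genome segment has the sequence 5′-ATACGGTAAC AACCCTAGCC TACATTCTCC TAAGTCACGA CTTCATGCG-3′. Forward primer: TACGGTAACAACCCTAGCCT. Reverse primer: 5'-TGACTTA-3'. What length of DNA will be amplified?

The forward primer matches the template at positions 2–21.
Taking the reverse complement of TGACTTA gives TAAGTCA, found at positions 31–37 on the template; the primer anneals here to the top strand with its 3' end pointing upstream.
The product runs from position 2 to position 37, so its length is 37 − 2 + 1 = 36 bp.

36 bp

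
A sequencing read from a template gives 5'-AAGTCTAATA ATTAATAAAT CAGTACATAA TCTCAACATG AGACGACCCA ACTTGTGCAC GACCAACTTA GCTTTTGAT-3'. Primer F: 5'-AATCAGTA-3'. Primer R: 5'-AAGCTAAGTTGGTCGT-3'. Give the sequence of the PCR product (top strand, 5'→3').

5'-AATCAGTACATAATCTCAACATGAGACGACCCAACTTGTGCACGACCAACTTAGCTT-3'

Forward primer AATCAGTA is found on the top strand at positions 18–25.
Taking the reverse complement of AAGCTAAGTTGGTCGT gives ACGACCAACTTAGCTT, found at positions 59–74 on the template; the primer anneals here to the top strand with its 3' end pointing upstream.
The product is the template from position 18 through 74 (57 bp).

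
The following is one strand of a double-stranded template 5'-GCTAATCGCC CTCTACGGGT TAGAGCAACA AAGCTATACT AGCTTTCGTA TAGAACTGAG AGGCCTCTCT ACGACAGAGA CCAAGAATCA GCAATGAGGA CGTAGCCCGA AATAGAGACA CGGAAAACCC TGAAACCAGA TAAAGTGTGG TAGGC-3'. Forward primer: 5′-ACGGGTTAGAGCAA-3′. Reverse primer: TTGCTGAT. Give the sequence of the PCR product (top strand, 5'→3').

5'-ACGGGTTAGAGCAACAAAGCTATACTAGCTTTCGTATAGAACTGAGAGGCCTCTCTACGACAGAGACCAAGAATCAGCAA-3'

The forward primer matches the template at positions 15–28.
The reverse primer's reverse complement is ATCAGCAA, which matches the template at positions 87–94.
The product is the template from position 15 through 94 (80 bp).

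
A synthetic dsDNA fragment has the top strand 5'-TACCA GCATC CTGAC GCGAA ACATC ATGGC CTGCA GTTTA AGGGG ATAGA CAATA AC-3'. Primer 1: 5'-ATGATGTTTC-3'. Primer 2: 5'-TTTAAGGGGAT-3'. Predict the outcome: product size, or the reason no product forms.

No product — the primers' 3' ends point away from each other.

Primer 1 (ATGATGTTTC) has reverse complement GAAACATCAT, which matches the top strand at positions 18–27; primer 1 anneals to the top strand there with its 3' end pointing upstream toward position 18.
Primer 2 (TTTAAGGGGAT) matches the top strand directly at positions 37–47; it anneals to the bottom strand with its 3' end pointing downstream toward position 47.
The 3' ends diverge (primer 1 extends toward position 1, primer 2 toward position 57), so the primers never converge on a shared product.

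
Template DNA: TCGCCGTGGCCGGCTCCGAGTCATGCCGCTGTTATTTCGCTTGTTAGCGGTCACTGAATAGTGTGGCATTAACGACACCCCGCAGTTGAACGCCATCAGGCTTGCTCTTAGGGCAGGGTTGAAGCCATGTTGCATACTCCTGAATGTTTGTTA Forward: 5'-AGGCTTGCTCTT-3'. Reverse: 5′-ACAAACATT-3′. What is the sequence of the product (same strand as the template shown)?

5'-AGGCTTGCTCTTAGGGCAGGGTTGAAGCCATGTTGCATACTCCTGAATGTTTGT-3'

The forward primer matches the template at positions 98–109.
Reverse complement of the reverse primer: AATGTTTGT. This occurs on the top strand at positions 143–151.
The product is the template from position 98 through 151 (54 bp).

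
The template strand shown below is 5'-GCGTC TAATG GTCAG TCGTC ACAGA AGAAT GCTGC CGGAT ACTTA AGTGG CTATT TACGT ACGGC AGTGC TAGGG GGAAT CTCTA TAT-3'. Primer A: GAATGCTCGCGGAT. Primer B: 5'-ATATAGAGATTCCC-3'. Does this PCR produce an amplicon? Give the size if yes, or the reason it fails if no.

No product — primer A has no binding site in the template.

Primer A (GAATGCTCGCGGAT) does not match the top strand, and its reverse complement ATCCGCGAGCATTC does not match either.
With no annealing site for primer A, no amplification occurs.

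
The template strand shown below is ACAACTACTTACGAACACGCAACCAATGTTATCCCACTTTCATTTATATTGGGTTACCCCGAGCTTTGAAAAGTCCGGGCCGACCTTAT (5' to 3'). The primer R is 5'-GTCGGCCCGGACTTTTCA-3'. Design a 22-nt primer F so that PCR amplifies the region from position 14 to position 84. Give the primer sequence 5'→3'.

5'-AACACGCAACCAATGTTATCCC-3'

The reverse primer's reverse complement TGAAAAGTCCGGGCCGAC matches the template at positions 67–84; the product starts at position 14.
The forward primer is identical to the top strand over positions 14–35: AACACGCAACCAATGTTATCCC.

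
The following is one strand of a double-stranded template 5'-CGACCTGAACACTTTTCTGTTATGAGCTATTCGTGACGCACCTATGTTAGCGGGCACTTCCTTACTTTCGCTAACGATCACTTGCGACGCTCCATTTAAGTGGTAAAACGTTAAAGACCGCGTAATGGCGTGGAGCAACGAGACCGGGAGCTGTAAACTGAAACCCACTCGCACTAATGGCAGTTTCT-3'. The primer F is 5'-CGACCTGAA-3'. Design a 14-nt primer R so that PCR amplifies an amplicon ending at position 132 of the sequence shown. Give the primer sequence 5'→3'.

5'-CACGCCATTACGCG-3'

The forward primer binds at positions 1–9; the product's 3' end on the top strand is position 132.
The reverse primer anneals to the top strand over positions 119–132, i.e. to CGCGTAATGGCGTG.
Its sequence written 5'→3' is the reverse complement: CACGCCATTACGCG.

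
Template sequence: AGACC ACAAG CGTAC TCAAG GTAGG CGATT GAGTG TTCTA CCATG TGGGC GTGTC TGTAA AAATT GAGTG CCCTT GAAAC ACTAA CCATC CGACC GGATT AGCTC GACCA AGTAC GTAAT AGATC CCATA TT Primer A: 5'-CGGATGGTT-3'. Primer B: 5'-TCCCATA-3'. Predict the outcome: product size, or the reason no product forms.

Primer A (CGGATGGTT) has reverse complement AACCATCCG, which matches the top strand at positions 84–92; primer A anneals to the top strand there with its 3' end pointing upstream toward position 84.
Primer B (TCCCATA) matches the top strand directly at positions 124–130; it anneals to the bottom strand with its 3' end pointing downstream toward position 130.
The 3' ends diverge (primer A extends toward position 1, primer B toward position 132), so the primers never converge on a shared product.

No product — the primers' 3' ends point away from each other.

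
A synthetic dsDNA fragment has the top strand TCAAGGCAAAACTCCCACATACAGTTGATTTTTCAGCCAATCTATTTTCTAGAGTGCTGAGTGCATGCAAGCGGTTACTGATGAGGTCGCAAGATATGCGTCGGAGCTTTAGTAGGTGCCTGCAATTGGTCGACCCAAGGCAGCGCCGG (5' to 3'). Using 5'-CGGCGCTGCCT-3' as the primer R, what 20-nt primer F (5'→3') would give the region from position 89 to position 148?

5'-GCAAGATATGCGTCGGAGCT-3'

The reverse primer's reverse complement AGGCAGCGCCG matches the template at positions 138–148; the product starts at position 89.
The forward primer is identical to the top strand over positions 89–108: GCAAGATATGCGTCGGAGCT.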